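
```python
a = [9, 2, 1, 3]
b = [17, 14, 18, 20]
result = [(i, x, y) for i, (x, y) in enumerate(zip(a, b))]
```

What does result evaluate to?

Step 1: enumerate(zip(a, b)) gives index with paired elements:
  i=0: (9, 17)
  i=1: (2, 14)
  i=2: (1, 18)
  i=3: (3, 20)
Therefore result = [(0, 9, 17), (1, 2, 14), (2, 1, 18), (3, 3, 20)].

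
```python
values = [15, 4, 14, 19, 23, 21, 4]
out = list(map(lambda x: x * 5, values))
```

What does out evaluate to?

Step 1: Apply lambda x: x * 5 to each element:
  15 -> 75
  4 -> 20
  14 -> 70
  19 -> 95
  23 -> 115
  21 -> 105
  4 -> 20
Therefore out = [75, 20, 70, 95, 115, 105, 20].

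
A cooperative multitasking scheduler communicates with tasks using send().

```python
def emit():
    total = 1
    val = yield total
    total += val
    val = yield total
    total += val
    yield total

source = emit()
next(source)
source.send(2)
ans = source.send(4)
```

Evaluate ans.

Step 1: next() -> yield total=1.
Step 2: send(2) -> val=2, total = 1+2 = 3, yield 3.
Step 3: send(4) -> val=4, total = 3+4 = 7, yield 7.
Therefore ans = 7.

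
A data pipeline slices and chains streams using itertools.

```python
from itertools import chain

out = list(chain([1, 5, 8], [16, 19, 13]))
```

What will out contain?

Step 1: chain() concatenates iterables: [1, 5, 8] + [16, 19, 13].
Therefore out = [1, 5, 8, 16, 19, 13].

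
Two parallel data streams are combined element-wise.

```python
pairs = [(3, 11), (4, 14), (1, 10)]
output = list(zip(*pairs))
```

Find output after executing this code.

Step 1: zip(*pairs) transposes: unzips [(3, 11), (4, 14), (1, 10)] into separate sequences.
Step 2: First elements: (3, 4, 1), second elements: (11, 14, 10).
Therefore output = [(3, 4, 1), (11, 14, 10)].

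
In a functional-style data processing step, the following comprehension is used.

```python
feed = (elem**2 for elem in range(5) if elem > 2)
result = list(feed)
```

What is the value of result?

Step 1: For range(5), keep elem > 2, then square:
  elem=0: 0 <= 2, excluded
  elem=1: 1 <= 2, excluded
  elem=2: 2 <= 2, excluded
  elem=3: 3 > 2, yield 3**2 = 9
  elem=4: 4 > 2, yield 4**2 = 16
Therefore result = [9, 16].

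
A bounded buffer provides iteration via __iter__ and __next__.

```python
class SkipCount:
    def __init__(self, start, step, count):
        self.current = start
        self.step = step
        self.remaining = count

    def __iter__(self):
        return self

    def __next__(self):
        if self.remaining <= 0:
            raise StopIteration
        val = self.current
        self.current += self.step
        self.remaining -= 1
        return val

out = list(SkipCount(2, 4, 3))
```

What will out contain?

Step 1: SkipCount starts at 2, increments by 4, for 3 steps:
  Yield 2, then current += 4
  Yield 6, then current += 4
  Yield 10, then current += 4
Therefore out = [2, 6, 10].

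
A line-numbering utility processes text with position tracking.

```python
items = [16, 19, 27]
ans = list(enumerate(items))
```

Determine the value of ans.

Step 1: enumerate pairs each element with its index:
  (0, 16)
  (1, 19)
  (2, 27)
Therefore ans = [(0, 16), (1, 19), (2, 27)].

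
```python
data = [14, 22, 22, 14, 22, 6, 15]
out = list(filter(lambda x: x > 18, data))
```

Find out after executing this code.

Step 1: Filter elements > 18:
  14: removed
  22: kept
  22: kept
  14: removed
  22: kept
  6: removed
  15: removed
Therefore out = [22, 22, 22].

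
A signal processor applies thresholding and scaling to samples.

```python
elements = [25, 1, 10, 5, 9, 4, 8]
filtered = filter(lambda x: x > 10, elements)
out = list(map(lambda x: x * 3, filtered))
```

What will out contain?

Step 1: Filter elements for elements > 10:
  25: kept
  1: removed
  10: removed
  5: removed
  9: removed
  4: removed
  8: removed
Step 2: Map x * 3 on filtered [25]:
  25 -> 75
Therefore out = [75].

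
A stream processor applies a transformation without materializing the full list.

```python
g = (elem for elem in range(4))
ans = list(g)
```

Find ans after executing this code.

Step 1: Generator expression iterates range(4): [0, 1, 2, 3].
Step 2: list() collects all values.
Therefore ans = [0, 1, 2, 3].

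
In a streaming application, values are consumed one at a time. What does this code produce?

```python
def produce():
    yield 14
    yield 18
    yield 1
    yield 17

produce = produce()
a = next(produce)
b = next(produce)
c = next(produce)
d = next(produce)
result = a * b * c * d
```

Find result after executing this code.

Step 1: Create generator and consume all values:
  a = next(produce) = 14
  b = next(produce) = 18
  c = next(produce) = 1
  d = next(produce) = 17
Step 2: result = 14 * 18 * 1 * 17 = 4284.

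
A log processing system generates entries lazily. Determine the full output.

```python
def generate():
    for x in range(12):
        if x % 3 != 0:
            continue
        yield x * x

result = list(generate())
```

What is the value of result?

Step 1: Only yield x**2 when x is divisible by 3:
  x=0: 0 % 3 == 0, yield 0**2 = 0
  x=3: 3 % 3 == 0, yield 3**2 = 9
  x=6: 6 % 3 == 0, yield 6**2 = 36
  x=9: 9 % 3 == 0, yield 9**2 = 81
Therefore result = [0, 9, 36, 81].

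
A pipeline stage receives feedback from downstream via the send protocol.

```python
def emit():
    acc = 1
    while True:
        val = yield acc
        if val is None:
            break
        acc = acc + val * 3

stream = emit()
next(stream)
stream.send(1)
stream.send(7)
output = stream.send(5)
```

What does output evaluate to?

Step 1: next() -> yield acc=1.
Step 2: send(1) -> val=1, acc = 1 + 1*3 = 4, yield 4.
Step 3: send(7) -> val=7, acc = 4 + 7*3 = 25, yield 25.
Step 4: send(5) -> val=5, acc = 25 + 5*3 = 40, yield 40.
Therefore output = 40.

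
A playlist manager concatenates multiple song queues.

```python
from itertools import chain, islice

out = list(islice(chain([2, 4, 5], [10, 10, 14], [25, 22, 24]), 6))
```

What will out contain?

Step 1: chain([2, 4, 5], [10, 10, 14], [25, 22, 24]) = [2, 4, 5, 10, 10, 14, 25, 22, 24].
Step 2: islice takes first 6 elements: [2, 4, 5, 10, 10, 14].
Therefore out = [2, 4, 5, 10, 10, 14].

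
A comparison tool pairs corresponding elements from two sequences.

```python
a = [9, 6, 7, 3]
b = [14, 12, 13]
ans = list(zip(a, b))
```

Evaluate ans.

Step 1: zip stops at shortest (len(a)=4, len(b)=3):
  Index 0: (9, 14)
  Index 1: (6, 12)
  Index 2: (7, 13)
Step 2: Last element of a (3) has no pair, dropped.
Therefore ans = [(9, 14), (6, 12), (7, 13)].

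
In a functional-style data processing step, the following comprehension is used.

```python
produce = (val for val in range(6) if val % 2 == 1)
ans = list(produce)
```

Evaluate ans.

Step 1: Filter range(6) keeping only odd values:
  val=0: even, excluded
  val=1: odd, included
  val=2: even, excluded
  val=3: odd, included
  val=4: even, excluded
  val=5: odd, included
Therefore ans = [1, 3, 5].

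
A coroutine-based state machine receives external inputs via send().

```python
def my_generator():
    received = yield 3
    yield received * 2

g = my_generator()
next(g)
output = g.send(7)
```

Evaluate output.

Step 1: next(g) advances to first yield, producing 3.
Step 2: send(7) resumes, received = 7.
Step 3: yield received * 2 = 7 * 2 = 14.
Therefore output = 14.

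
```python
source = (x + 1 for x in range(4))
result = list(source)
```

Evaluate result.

Step 1: For each x in range(4), compute x+1:
  x=0: 0+1 = 1
  x=1: 1+1 = 2
  x=2: 2+1 = 3
  x=3: 3+1 = 4
Therefore result = [1, 2, 3, 4].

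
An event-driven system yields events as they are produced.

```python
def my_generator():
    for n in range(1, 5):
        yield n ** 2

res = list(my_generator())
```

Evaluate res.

Step 1: For each n in range(1, 5), yield n**2:
  n=1: yield 1**2 = 1
  n=2: yield 2**2 = 4
  n=3: yield 3**2 = 9
  n=4: yield 4**2 = 16
Therefore res = [1, 4, 9, 16].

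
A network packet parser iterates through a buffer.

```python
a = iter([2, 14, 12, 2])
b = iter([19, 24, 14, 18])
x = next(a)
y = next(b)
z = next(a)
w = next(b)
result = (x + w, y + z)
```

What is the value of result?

Step 1: a iterates [2, 14, 12, 2], b iterates [19, 24, 14, 18].
Step 2: x = next(a) = 2, y = next(b) = 19.
Step 3: z = next(a) = 14, w = next(b) = 24.
Step 4: result = (2 + 24, 19 + 14) = (26, 33).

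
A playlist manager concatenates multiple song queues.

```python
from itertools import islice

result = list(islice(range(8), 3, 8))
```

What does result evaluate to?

Step 1: islice(range(8), 3, 8) takes elements at indices [3, 8).
Step 2: Elements: [3, 4, 5, 6, 7].
Therefore result = [3, 4, 5, 6, 7].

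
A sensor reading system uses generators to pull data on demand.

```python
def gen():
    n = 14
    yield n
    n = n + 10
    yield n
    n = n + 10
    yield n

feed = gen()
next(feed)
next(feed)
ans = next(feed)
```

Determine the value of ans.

Step 1: Trace through generator execution:
  Yield 1: n starts at 14, yield 14
  Yield 2: n = 14 + 10 = 24, yield 24
  Yield 3: n = 24 + 10 = 34, yield 34
Step 2: First next() gets 14, second next() gets the second value, third next() yields 34.
Therefore ans = 34.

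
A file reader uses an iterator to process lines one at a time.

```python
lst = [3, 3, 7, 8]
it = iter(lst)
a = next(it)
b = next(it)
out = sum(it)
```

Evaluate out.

Step 1: Create iterator over [3, 3, 7, 8].
Step 2: a = next() = 3, b = next() = 3.
Step 3: sum() of remaining [7, 8] = 15.
Therefore out = 15.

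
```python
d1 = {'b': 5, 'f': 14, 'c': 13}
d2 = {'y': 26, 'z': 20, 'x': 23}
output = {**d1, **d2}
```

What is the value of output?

Step 1: Merge d1 and d2 (d2 values override on key conflicts).
Step 2: d1 has keys ['b', 'f', 'c'], d2 has keys ['y', 'z', 'x'].
Therefore output = {'b': 5, 'f': 14, 'c': 13, 'y': 26, 'z': 20, 'x': 23}.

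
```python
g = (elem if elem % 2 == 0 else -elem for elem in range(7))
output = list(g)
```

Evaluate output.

Step 1: For each elem in range(7), yield elem if even, else -elem:
  elem=0: even, yield 0
  elem=1: odd, yield -1
  elem=2: even, yield 2
  elem=3: odd, yield -3
  elem=4: even, yield 4
  elem=5: odd, yield -5
  elem=6: even, yield 6
Therefore output = [0, -1, 2, -3, 4, -5, 6].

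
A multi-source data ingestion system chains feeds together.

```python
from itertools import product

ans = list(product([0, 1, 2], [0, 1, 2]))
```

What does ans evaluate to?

Step 1: product([0, 1, 2], [0, 1, 2]) gives all pairs:
  (0, 0)
  (0, 1)
  (0, 2)
  (1, 0)
  (1, 1)
  (1, 2)
  (2, 0)
  (2, 1)
  (2, 2)
Therefore ans = [(0, 0), (0, 1), (0, 2), (1, 0), (1, 1), (1, 2), (2, 0), (2, 1), (2, 2)].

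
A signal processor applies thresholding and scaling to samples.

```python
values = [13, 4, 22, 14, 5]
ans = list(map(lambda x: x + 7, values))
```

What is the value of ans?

Step 1: Apply lambda x: x + 7 to each element:
  13 -> 20
  4 -> 11
  22 -> 29
  14 -> 21
  5 -> 12
Therefore ans = [20, 11, 29, 21, 12].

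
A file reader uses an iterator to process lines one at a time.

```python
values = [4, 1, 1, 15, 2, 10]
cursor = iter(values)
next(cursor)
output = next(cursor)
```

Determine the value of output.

Step 1: Create iterator over [4, 1, 1, 15, 2, 10].
Step 2: next() consumes 4.
Step 3: next() returns 1.
Therefore output = 1.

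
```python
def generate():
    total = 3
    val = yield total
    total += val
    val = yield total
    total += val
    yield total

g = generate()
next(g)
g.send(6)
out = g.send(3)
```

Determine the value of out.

Step 1: next() -> yield total=3.
Step 2: send(6) -> val=6, total = 3+6 = 9, yield 9.
Step 3: send(3) -> val=3, total = 9+3 = 12, yield 12.
Therefore out = 12.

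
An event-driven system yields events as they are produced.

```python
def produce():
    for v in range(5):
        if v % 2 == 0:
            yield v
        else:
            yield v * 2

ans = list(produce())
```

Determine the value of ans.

Step 1: For each v in range(5), yield v if even, else v*2:
  v=0 (even): yield 0
  v=1 (odd): yield 1*2 = 2
  v=2 (even): yield 2
  v=3 (odd): yield 3*2 = 6
  v=4 (even): yield 4
Therefore ans = [0, 2, 2, 6, 4].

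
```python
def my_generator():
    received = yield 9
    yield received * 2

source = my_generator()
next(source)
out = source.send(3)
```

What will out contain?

Step 1: next(source) advances to first yield, producing 9.
Step 2: send(3) resumes, received = 3.
Step 3: yield received * 2 = 3 * 2 = 6.
Therefore out = 6.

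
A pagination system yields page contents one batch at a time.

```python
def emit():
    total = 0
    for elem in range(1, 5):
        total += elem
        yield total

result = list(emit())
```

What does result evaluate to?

Step 1: Generator accumulates running sum:
  elem=1: total = 1, yield 1
  elem=2: total = 3, yield 3
  elem=3: total = 6, yield 6
  elem=4: total = 10, yield 10
Therefore result = [1, 3, 6, 10].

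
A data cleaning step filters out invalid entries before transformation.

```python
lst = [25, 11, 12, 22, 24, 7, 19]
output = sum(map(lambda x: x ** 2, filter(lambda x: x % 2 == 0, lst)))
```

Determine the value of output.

Step 1: Filter even numbers from [25, 11, 12, 22, 24, 7, 19]: [12, 22, 24]
Step 2: Square each: [144, 484, 576]
Step 3: Sum = 1204.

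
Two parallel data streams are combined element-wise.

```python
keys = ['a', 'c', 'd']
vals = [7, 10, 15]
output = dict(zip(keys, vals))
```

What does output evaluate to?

Step 1: zip pairs keys with values:
  'a' -> 7
  'c' -> 10
  'd' -> 15
Therefore output = {'a': 7, 'c': 10, 'd': 15}.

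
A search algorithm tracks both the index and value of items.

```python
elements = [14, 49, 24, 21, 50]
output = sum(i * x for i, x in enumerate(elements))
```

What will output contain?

Step 1: Compute i * x for each (i, x) in enumerate([14, 49, 24, 21, 50]):
  i=0, x=14: 0*14 = 0
  i=1, x=49: 1*49 = 49
  i=2, x=24: 2*24 = 48
  i=3, x=21: 3*21 = 63
  i=4, x=50: 4*50 = 200
Step 2: sum = 0 + 49 + 48 + 63 + 200 = 360.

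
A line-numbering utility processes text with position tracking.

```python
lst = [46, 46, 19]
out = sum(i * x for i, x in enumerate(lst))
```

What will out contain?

Step 1: Compute i * x for each (i, x) in enumerate([46, 46, 19]):
  i=0, x=46: 0*46 = 0
  i=1, x=46: 1*46 = 46
  i=2, x=19: 2*19 = 38
Step 2: sum = 0 + 46 + 38 = 84.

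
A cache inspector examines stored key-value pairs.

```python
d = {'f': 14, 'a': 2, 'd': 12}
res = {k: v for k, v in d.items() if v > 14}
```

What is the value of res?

Step 1: Filter items where value > 14:
  'f': 14 <= 14: removed
  'a': 2 <= 14: removed
  'd': 12 <= 14: removed
Therefore res = {}.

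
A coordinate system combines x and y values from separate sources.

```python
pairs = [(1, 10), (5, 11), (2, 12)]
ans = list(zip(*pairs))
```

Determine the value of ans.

Step 1: zip(*pairs) transposes: unzips [(1, 10), (5, 11), (2, 12)] into separate sequences.
Step 2: First elements: (1, 5, 2), second elements: (10, 11, 12).
Therefore ans = [(1, 5, 2), (10, 11, 12)].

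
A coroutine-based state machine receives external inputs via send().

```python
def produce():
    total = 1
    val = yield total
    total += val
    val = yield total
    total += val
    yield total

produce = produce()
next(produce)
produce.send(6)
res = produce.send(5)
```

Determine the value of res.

Step 1: next() -> yield total=1.
Step 2: send(6) -> val=6, total = 1+6 = 7, yield 7.
Step 3: send(5) -> val=5, total = 7+5 = 12, yield 12.
Therefore res = 12.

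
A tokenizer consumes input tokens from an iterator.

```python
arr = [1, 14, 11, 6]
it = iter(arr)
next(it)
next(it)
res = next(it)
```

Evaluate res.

Step 1: Create iterator over [1, 14, 11, 6].
Step 2: next() consumes 1.
Step 3: next() consumes 14.
Step 4: next() returns 11.
Therefore res = 11.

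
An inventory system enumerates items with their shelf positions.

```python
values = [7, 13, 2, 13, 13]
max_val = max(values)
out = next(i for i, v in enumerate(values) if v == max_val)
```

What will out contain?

Step 1: max([7, 13, 2, 13, 13]) = 13.
Step 2: Find first index where value == 13:
  Index 0: 7 != 13
  Index 1: 13 == 13, found!
Therefore out = 1.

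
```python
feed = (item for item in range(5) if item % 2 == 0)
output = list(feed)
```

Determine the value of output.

Step 1: Filter range(5) keeping only even values:
  item=0: even, included
  item=1: odd, excluded
  item=2: even, included
  item=3: odd, excluded
  item=4: even, included
Therefore output = [0, 2, 4].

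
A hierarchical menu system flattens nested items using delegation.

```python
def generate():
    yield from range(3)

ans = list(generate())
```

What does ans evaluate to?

Step 1: yield from delegates to the iterable, yielding each element.
Step 2: Collected values: [0, 1, 2].
Therefore ans = [0, 1, 2].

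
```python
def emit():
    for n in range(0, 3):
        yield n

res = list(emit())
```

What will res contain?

Step 1: The generator yields each value from range(0, 3).
Step 2: list() consumes all yields: [0, 1, 2].
Therefore res = [0, 1, 2].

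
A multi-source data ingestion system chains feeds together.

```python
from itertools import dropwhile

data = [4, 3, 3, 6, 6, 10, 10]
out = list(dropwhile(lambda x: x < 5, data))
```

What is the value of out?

Step 1: dropwhile drops elements while < 5:
  4 < 5: dropped
  3 < 5: dropped
  3 < 5: dropped
  6: kept (dropping stopped)
Step 2: Remaining elements kept regardless of condition.
Therefore out = [6, 6, 10, 10].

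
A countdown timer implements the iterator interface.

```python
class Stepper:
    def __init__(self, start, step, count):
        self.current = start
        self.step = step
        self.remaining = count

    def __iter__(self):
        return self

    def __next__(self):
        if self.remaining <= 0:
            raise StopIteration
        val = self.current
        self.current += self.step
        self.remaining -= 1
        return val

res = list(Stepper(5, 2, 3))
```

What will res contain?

Step 1: Stepper starts at 5, increments by 2, for 3 steps:
  Yield 5, then current += 2
  Yield 7, then current += 2
  Yield 9, then current += 2
Therefore res = [5, 7, 9].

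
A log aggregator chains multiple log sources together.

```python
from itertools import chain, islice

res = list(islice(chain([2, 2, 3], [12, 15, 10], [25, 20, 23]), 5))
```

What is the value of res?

Step 1: chain([2, 2, 3], [12, 15, 10], [25, 20, 23]) = [2, 2, 3, 12, 15, 10, 25, 20, 23].
Step 2: islice takes first 5 elements: [2, 2, 3, 12, 15].
Therefore res = [2, 2, 3, 12, 15].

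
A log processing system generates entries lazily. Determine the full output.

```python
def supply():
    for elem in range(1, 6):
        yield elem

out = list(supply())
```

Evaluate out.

Step 1: The generator yields each value from range(1, 6).
Step 2: list() consumes all yields: [1, 2, 3, 4, 5].
Therefore out = [1, 2, 3, 4, 5].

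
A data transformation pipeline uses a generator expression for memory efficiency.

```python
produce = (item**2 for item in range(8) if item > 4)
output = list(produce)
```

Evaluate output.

Step 1: For range(8), keep item > 4, then square:
  item=0: 0 <= 4, excluded
  item=1: 1 <= 4, excluded
  item=2: 2 <= 4, excluded
  item=3: 3 <= 4, excluded
  item=4: 4 <= 4, excluded
  item=5: 5 > 4, yield 5**2 = 25
  item=6: 6 > 4, yield 6**2 = 36
  item=7: 7 > 4, yield 7**2 = 49
Therefore output = [25, 36, 49].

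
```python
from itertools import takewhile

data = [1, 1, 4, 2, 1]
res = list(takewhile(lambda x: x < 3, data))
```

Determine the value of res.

Step 1: takewhile stops at first element >= 3:
  1 < 3: take
  1 < 3: take
  4 >= 3: stop
Therefore res = [1, 1].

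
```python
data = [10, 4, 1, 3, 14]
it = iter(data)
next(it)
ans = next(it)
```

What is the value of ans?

Step 1: Create iterator over [10, 4, 1, 3, 14].
Step 2: next() consumes 10.
Step 3: next() returns 4.
Therefore ans = 4.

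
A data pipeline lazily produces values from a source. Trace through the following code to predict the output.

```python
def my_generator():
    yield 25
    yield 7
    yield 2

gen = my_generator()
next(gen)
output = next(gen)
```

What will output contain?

Step 1: my_generator() creates a generator.
Step 2: next(gen) yields 25 (consumed and discarded).
Step 3: next(gen) yields 7, assigned to output.
Therefore output = 7.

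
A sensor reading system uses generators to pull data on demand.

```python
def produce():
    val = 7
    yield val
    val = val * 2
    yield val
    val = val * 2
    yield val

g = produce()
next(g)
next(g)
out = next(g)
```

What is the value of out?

Step 1: Trace through generator execution:
  Yield 1: val starts at 7, yield 7
  Yield 2: val = 7 * 2 = 14, yield 14
  Yield 3: val = 14 * 2 = 28, yield 28
Step 2: First next() gets 7, second next() gets the second value, third next() yields 28.
Therefore out = 28.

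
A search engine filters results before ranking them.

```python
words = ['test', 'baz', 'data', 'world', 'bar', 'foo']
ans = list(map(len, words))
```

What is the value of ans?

Step 1: Map len() to each word:
  'test' -> 4
  'baz' -> 3
  'data' -> 4
  'world' -> 5
  'bar' -> 3
  'foo' -> 3
Therefore ans = [4, 3, 4, 5, 3, 3].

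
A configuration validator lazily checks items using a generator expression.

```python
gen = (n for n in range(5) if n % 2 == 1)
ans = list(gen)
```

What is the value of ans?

Step 1: Filter range(5) keeping only odd values:
  n=0: even, excluded
  n=1: odd, included
  n=2: even, excluded
  n=3: odd, included
  n=4: even, excluded
Therefore ans = [1, 3].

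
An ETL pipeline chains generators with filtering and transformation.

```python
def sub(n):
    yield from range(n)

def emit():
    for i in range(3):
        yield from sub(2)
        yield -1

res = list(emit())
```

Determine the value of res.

Step 1: For each i in range(3):
  i=0: yield from sub(2) -> [0, 1], then yield -1
  i=1: yield from sub(2) -> [0, 1], then yield -1
  i=2: yield from sub(2) -> [0, 1], then yield -1
Therefore res = [0, 1, -1, 0, 1, -1, 0, 1, -1].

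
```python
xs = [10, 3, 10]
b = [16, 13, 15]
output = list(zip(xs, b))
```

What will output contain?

Step 1: zip pairs elements at same index:
  Index 0: (10, 16)
  Index 1: (3, 13)
  Index 2: (10, 15)
Therefore output = [(10, 16), (3, 13), (10, 15)].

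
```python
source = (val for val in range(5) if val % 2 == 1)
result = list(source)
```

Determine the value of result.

Step 1: Filter range(5) keeping only odd values:
  val=0: even, excluded
  val=1: odd, included
  val=2: even, excluded
  val=3: odd, included
  val=4: even, excluded
Therefore result = [1, 3].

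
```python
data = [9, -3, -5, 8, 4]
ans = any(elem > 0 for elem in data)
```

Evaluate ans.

Step 1: Check elem > 0 for each element in [9, -3, -5, 8, 4]:
  9 > 0: True
  -3 > 0: False
  -5 > 0: False
  8 > 0: True
  4 > 0: True
Step 2: any() returns True.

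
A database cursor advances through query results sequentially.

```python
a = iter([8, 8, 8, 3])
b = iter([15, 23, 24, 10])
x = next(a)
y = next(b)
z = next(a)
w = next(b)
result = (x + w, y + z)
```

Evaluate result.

Step 1: a iterates [8, 8, 8, 3], b iterates [15, 23, 24, 10].
Step 2: x = next(a) = 8, y = next(b) = 15.
Step 3: z = next(a) = 8, w = next(b) = 23.
Step 4: result = (8 + 23, 15 + 8) = (31, 23).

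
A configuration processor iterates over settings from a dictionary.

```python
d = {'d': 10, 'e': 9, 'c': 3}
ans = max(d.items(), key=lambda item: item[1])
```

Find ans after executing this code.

Step 1: Find item with maximum value:
  ('d', 10)
  ('e', 9)
  ('c', 3)
Step 2: Maximum value is 10 at key 'd'.
Therefore ans = ('d', 10).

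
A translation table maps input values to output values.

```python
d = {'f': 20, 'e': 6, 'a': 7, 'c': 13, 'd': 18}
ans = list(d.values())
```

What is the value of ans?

Step 1: d.values() returns the dictionary values in insertion order.
Therefore ans = [20, 6, 7, 13, 18].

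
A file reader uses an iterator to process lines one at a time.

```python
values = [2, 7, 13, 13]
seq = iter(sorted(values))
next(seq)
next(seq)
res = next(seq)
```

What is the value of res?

Step 1: sorted([2, 7, 13, 13]) = [2, 7, 13, 13].
Step 2: Create iterator and skip 2 elements.
Step 3: next() returns 13.
Therefore res = 13.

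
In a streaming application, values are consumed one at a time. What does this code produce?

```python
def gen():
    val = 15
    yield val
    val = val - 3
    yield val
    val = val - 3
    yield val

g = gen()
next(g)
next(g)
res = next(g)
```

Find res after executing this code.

Step 1: Trace through generator execution:
  Yield 1: val starts at 15, yield 15
  Yield 2: val = 15 - 3 = 12, yield 12
  Yield 3: val = 12 - 3 = 9, yield 9
Step 2: First next() gets 15, second next() gets the second value, third next() yields 9.
Therefore res = 9.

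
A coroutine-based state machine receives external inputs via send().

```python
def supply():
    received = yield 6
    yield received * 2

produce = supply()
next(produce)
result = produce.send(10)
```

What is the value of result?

Step 1: next(produce) advances to first yield, producing 6.
Step 2: send(10) resumes, received = 10.
Step 3: yield received * 2 = 10 * 2 = 20.
Therefore result = 20.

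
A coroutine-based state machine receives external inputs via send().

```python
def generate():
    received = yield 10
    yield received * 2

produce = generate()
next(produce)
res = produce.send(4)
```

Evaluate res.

Step 1: next(produce) advances to first yield, producing 10.
Step 2: send(4) resumes, received = 4.
Step 3: yield received * 2 = 4 * 2 = 8.
Therefore res = 8.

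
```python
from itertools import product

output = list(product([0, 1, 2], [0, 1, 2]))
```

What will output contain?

Step 1: product([0, 1, 2], [0, 1, 2]) gives all pairs:
  (0, 0)
  (0, 1)
  (0, 2)
  (1, 0)
  (1, 1)
  (1, 2)
  (2, 0)
  (2, 1)
  (2, 2)
Therefore output = [(0, 0), (0, 1), (0, 2), (1, 0), (1, 1), (1, 2), (2, 0), (2, 1), (2, 2)].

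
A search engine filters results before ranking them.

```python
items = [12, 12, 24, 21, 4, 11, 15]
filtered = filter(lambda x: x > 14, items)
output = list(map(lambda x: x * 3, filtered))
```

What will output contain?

Step 1: Filter items for elements > 14:
  12: removed
  12: removed
  24: kept
  21: kept
  4: removed
  11: removed
  15: kept
Step 2: Map x * 3 on filtered [24, 21, 15]:
  24 -> 72
  21 -> 63
  15 -> 45
Therefore output = [72, 63, 45].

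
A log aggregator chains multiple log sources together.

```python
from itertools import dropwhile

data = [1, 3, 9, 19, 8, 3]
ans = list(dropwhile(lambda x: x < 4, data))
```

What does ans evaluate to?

Step 1: dropwhile drops elements while < 4:
  1 < 4: dropped
  3 < 4: dropped
  9: kept (dropping stopped)
Step 2: Remaining elements kept regardless of condition.
Therefore ans = [9, 19, 8, 3].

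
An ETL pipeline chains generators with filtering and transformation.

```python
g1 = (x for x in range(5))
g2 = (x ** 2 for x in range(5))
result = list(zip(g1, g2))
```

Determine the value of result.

Step 1: g1 produces [0, 1, 2, 3, 4].
Step 2: g2 produces [0, 1, 4, 9, 16].
Step 3: zip pairs them: [(0, 0), (1, 1), (2, 4), (3, 9), (4, 16)].
Therefore result = [(0, 0), (1, 1), (2, 4), (3, 9), (4, 16)].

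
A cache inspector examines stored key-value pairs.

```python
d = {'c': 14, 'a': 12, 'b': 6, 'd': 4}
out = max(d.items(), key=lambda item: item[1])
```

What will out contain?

Step 1: Find item with maximum value:
  ('c', 14)
  ('a', 12)
  ('b', 6)
  ('d', 4)
Step 2: Maximum value is 14 at key 'c'.
Therefore out = ('c', 14).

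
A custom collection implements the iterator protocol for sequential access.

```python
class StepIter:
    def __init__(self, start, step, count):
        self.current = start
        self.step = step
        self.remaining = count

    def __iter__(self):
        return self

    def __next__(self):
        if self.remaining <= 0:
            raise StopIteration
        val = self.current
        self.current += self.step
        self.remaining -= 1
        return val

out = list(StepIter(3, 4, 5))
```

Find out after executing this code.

Step 1: StepIter starts at 3, increments by 4, for 5 steps:
  Yield 3, then current += 4
  Yield 7, then current += 4
  Yield 11, then current += 4
  Yield 15, then current += 4
  Yield 19, then current += 4
Therefore out = [3, 7, 11, 15, 19].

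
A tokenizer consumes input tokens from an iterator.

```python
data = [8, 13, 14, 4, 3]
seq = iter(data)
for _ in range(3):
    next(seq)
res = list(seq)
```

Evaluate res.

Step 1: Create iterator over [8, 13, 14, 4, 3].
Step 2: Advance 3 positions (consuming [8, 13, 14]).
Step 3: list() collects remaining elements: [4, 3].
Therefore res = [4, 3].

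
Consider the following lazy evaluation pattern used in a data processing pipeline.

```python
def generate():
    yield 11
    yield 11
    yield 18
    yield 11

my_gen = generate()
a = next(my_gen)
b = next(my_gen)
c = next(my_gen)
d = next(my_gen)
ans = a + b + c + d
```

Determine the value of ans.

Step 1: Create generator and consume all values:
  a = next(my_gen) = 11
  b = next(my_gen) = 11
  c = next(my_gen) = 18
  d = next(my_gen) = 11
Step 2: ans = 11 + 11 + 18 + 11 = 51.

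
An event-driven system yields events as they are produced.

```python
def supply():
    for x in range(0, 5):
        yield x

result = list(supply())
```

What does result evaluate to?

Step 1: The generator yields each value from range(0, 5).
Step 2: list() consumes all yields: [0, 1, 2, 3, 4].
Therefore result = [0, 1, 2, 3, 4].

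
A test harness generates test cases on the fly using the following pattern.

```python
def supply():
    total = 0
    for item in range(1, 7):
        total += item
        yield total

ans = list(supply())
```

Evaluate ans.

Step 1: Generator accumulates running sum:
  item=1: total = 1, yield 1
  item=2: total = 3, yield 3
  item=3: total = 6, yield 6
  item=4: total = 10, yield 10
  item=5: total = 15, yield 15
  item=6: total = 21, yield 21
Therefore ans = [1, 3, 6, 10, 15, 21].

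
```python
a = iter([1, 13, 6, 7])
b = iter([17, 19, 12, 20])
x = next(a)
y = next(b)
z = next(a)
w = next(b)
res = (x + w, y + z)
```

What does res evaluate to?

Step 1: a iterates [1, 13, 6, 7], b iterates [17, 19, 12, 20].
Step 2: x = next(a) = 1, y = next(b) = 17.
Step 3: z = next(a) = 13, w = next(b) = 19.
Step 4: res = (1 + 19, 17 + 13) = (20, 30).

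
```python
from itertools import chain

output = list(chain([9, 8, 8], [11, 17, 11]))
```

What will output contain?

Step 1: chain() concatenates iterables: [9, 8, 8] + [11, 17, 11].
Therefore output = [9, 8, 8, 11, 17, 11].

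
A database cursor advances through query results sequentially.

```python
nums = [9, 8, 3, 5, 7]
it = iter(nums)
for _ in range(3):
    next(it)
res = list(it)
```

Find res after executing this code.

Step 1: Create iterator over [9, 8, 3, 5, 7].
Step 2: Advance 3 positions (consuming [9, 8, 3]).
Step 3: list() collects remaining elements: [5, 7].
Therefore res = [5, 7].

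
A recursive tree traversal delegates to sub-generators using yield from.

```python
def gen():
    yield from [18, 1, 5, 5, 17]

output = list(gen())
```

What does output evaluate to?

Step 1: yield from delegates to the iterable, yielding each element.
Step 2: Collected values: [18, 1, 5, 5, 17].
Therefore output = [18, 1, 5, 5, 17].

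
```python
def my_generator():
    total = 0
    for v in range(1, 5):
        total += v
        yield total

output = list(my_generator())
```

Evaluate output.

Step 1: Generator accumulates running sum:
  v=1: total = 1, yield 1
  v=2: total = 3, yield 3
  v=3: total = 6, yield 6
  v=4: total = 10, yield 10
Therefore output = [1, 3, 6, 10].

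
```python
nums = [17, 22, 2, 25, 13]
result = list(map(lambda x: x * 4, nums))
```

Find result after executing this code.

Step 1: Apply lambda x: x * 4 to each element:
  17 -> 68
  22 -> 88
  2 -> 8
  25 -> 100
  13 -> 52
Therefore result = [68, 88, 8, 100, 52].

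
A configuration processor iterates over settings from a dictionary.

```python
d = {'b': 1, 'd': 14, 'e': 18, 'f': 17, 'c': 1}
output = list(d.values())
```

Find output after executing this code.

Step 1: d.values() returns the dictionary values in insertion order.
Therefore output = [1, 14, 18, 17, 1].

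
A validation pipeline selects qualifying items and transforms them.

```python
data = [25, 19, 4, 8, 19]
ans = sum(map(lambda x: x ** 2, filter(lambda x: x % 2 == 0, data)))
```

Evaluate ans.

Step 1: Filter even numbers from [25, 19, 4, 8, 19]: [4, 8]
Step 2: Square each: [16, 64]
Step 3: Sum = 80.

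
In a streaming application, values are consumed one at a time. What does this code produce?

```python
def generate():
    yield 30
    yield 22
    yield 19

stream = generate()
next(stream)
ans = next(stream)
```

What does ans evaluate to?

Step 1: generate() creates a generator.
Step 2: next(stream) yields 30 (consumed and discarded).
Step 3: next(stream) yields 22, assigned to ans.
Therefore ans = 22.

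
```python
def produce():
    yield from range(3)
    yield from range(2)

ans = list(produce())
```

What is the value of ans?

Step 1: Trace yields in order:
  yield 0
  yield 1
  yield 2
  yield 0
  yield 1
Therefore ans = [0, 1, 2, 0, 1].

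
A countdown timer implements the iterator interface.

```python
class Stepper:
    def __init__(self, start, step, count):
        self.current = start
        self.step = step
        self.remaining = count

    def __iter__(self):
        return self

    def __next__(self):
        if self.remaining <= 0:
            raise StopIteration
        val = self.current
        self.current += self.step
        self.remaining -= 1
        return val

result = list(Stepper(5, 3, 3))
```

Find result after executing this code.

Step 1: Stepper starts at 5, increments by 3, for 3 steps:
  Yield 5, then current += 3
  Yield 8, then current += 3
  Yield 11, then current += 3
Therefore result = [5, 8, 11].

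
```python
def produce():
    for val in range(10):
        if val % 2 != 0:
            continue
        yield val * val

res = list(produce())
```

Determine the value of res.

Step 1: Only yield val**2 when val is divisible by 2:
  val=0: 0 % 2 == 0, yield 0**2 = 0
  val=2: 2 % 2 == 0, yield 2**2 = 4
  val=4: 4 % 2 == 0, yield 4**2 = 16
  val=6: 6 % 2 == 0, yield 6**2 = 36
  val=8: 8 % 2 == 0, yield 8**2 = 64
Therefore res = [0, 4, 16, 36, 64].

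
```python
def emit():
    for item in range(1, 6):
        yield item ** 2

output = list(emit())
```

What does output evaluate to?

Step 1: For each item in range(1, 6), yield item**2:
  item=1: yield 1**2 = 1
  item=2: yield 2**2 = 4
  item=3: yield 3**2 = 9
  item=4: yield 4**2 = 16
  item=5: yield 5**2 = 25
Therefore output = [1, 4, 9, 16, 25].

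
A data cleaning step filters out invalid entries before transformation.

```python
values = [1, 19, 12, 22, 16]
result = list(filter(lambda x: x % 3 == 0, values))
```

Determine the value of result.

Step 1: Filter elements divisible by 3:
  1 % 3 = 1: removed
  19 % 3 = 1: removed
  12 % 3 = 0: kept
  22 % 3 = 1: removed
  16 % 3 = 1: removed
Therefore result = [12].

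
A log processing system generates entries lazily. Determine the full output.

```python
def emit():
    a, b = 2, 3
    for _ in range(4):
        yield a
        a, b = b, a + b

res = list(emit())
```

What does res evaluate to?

Step 1: Fibonacci-like sequence starting with a=2, b=3:
  Iteration 1: yield a=2, then a,b = 3,5
  Iteration 2: yield a=3, then a,b = 5,8
  Iteration 3: yield a=5, then a,b = 8,13
  Iteration 4: yield a=8, then a,b = 13,21
Therefore res = [2, 3, 5, 8].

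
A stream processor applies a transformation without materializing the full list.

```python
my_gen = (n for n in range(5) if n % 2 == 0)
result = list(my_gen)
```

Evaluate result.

Step 1: Filter range(5) keeping only even values:
  n=0: even, included
  n=1: odd, excluded
  n=2: even, included
  n=3: odd, excluded
  n=4: even, included
Therefore result = [0, 2, 4].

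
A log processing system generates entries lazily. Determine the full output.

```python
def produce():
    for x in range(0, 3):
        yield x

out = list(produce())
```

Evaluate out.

Step 1: The generator yields each value from range(0, 3).
Step 2: list() consumes all yields: [0, 1, 2].
Therefore out = [0, 1, 2].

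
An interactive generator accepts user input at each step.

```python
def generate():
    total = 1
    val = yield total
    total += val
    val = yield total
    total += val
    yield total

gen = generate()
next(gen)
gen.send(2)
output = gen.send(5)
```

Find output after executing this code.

Step 1: next() -> yield total=1.
Step 2: send(2) -> val=2, total = 1+2 = 3, yield 3.
Step 3: send(5) -> val=5, total = 3+5 = 8, yield 8.
Therefore output = 8.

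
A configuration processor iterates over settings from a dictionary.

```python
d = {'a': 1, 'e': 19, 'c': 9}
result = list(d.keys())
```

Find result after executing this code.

Step 1: d.keys() returns the dictionary keys in insertion order.
Therefore result = ['a', 'e', 'c'].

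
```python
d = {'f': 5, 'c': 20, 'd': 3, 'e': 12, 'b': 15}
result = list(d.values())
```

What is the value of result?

Step 1: d.values() returns the dictionary values in insertion order.
Therefore result = [5, 20, 3, 12, 15].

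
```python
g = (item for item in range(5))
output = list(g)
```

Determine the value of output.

Step 1: Generator expression iterates range(5): [0, 1, 2, 3, 4].
Step 2: list() collects all values.
Therefore output = [0, 1, 2, 3, 4].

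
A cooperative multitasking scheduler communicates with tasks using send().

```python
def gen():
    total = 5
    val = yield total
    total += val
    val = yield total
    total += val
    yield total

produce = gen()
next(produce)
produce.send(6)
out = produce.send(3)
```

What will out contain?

Step 1: next() -> yield total=5.
Step 2: send(6) -> val=6, total = 5+6 = 11, yield 11.
Step 3: send(3) -> val=3, total = 11+3 = 14, yield 14.
Therefore out = 14.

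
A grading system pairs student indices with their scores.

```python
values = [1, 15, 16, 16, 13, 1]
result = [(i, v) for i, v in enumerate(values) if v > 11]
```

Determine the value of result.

Step 1: Filter enumerate([1, 15, 16, 16, 13, 1]) keeping v > 11:
  (0, 1): 1 <= 11, excluded
  (1, 15): 15 > 11, included
  (2, 16): 16 > 11, included
  (3, 16): 16 > 11, included
  (4, 13): 13 > 11, included
  (5, 1): 1 <= 11, excluded
Therefore result = [(1, 15), (2, 16), (3, 16), (4, 13)].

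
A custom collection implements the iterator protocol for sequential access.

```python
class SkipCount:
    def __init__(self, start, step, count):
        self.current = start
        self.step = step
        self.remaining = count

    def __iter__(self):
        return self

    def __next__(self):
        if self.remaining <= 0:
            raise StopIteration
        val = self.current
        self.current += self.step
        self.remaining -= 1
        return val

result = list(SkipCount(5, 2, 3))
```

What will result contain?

Step 1: SkipCount starts at 5, increments by 2, for 3 steps:
  Yield 5, then current += 2
  Yield 7, then current += 2
  Yield 9, then current += 2
Therefore result = [5, 7, 9].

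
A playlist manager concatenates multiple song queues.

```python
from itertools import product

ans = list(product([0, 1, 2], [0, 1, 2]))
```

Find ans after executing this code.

Step 1: product([0, 1, 2], [0, 1, 2]) gives all pairs:
  (0, 0)
  (0, 1)
  (0, 2)
  (1, 0)
  (1, 1)
  (1, 2)
  (2, 0)
  (2, 1)
  (2, 2)
Therefore ans = [(0, 0), (0, 1), (0, 2), (1, 0), (1, 1), (1, 2), (2, 0), (2, 1), (2, 2)].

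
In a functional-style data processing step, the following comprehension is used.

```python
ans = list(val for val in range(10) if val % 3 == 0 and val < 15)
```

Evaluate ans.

Step 1: Filter range(10) where val % 3 == 0 and val < 15:
  val=0: both conditions met, included
  val=1: excluded (1 % 3 != 0)
  val=2: excluded (2 % 3 != 0)
  val=3: both conditions met, included
  val=4: excluded (4 % 3 != 0)
  val=5: excluded (5 % 3 != 0)
  val=6: both conditions met, included
  val=7: excluded (7 % 3 != 0)
  val=8: excluded (8 % 3 != 0)
  val=9: both conditions met, included
Therefore ans = [0, 3, 6, 9].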